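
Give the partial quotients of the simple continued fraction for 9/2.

[4; 2]

Run the Euclidean algorithm on 9 and 2; the successive quotients are the partial quotients a_0, a_1, ... (each step inverts the fractional part left over by the previous one):
  9 = 4*2 + 1, so a_0 = 4.
  2 = 2*1 + 0, so a_1 = 2.
The remainder reaches 0 after 2 divisions, so the expansion has 2 partial quotients, read off in order.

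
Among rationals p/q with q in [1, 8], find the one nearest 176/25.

Expand x = 176/25 as a continued fraction with the Euclidean algorithm:
  176 = 7*25 + 1, so a_0 = 7.
  25 = 25*1 + 0, so a_1 = 25.
so x = [7; 25].
Convergents (p_i = a_i*p_{i-1} + p_{i-2}, q_i = a_i*q_{i-1} + q_{i-2} with p_{-2}=0, p_{-1}=1, q_{-2}=1, q_{-1}=0), until the denominator exceeds 8:
  i=0: a_0=7, p_0 = 7*1 + 0 = 7, q_0 = 7*0 + 1 = 1.
  i=1: a_1=25, p_1 = 25*7 + 1 = 176, q_1 = 25*1 + 0 = 25.
q_1 = 25 > 8, so the last convergent with denominator <= 8 is p_0/q_0 = 7/1.
The closest fraction with denominator <= 8 is either p_0/q_0 or the intermediate fraction (k*p_0 + p_{-1})/(k*q_0 + q_{-1}) with the largest k >= 1 whose denominator stays <= 8; these approach x as k grows, and every other convergent or intermediate fraction in range is farther away.
Largest k: floor((8 - q_{-1})/q_0) = floor((8 - 0)/1) = 8 (using the seeds p_{-1} = 1, q_{-1} = 0).
That gives (8*7 + 1)/(8*1 + 0) = 57/8.
Compare the errors: |x - 7/1| = |176*1 - 7*25|/(25*1) = 1/25, and |x - 57/8| = |176*8 - 57*25|/(25*8) = 17/200.
Cross-multiplying, 1*200 = 200 < 425 = 17*25, so 1/25 is smaller: the convergent 7/1 is closer to x than 57/8.

7/1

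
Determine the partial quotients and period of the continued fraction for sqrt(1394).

Write x_i = (sqrt(1394) + m_i)/d_i with (m_0, d_0) = (0, 1). a_0 = floor(sqrt(1394)) = 37, since 37^2 = 1369 <= 1394 < 1444 = 38^2.
Iterate m_{i+1} = d_i*a_i - m_i, d_{i+1} = (1394 - m_{i+1}^2)/d_i, a_{i+1} = floor((a_0 + m_{i+1})/d_{i+1}):
  m_1 = 1*37 - 0 = 37, d_1 = (1394 - 37^2)/1 = 25/1 = 25, a_1 = floor((37 + 37)/25) = 2.
  m_2 = 25*2 - 37 = 13, d_2 = (1394 - 13^2)/25 = 1225/25 = 49, a_2 = floor((37 + 13)/49) = 1.
  m_3 = 49*1 - 13 = 36, d_3 = (1394 - 36^2)/49 = 98/49 = 2, a_3 = floor((37 + 36)/2) = 36.
  m_4 = 2*36 - 36 = 36, d_4 = (1394 - 36^2)/2 = 98/2 = 49, a_4 = floor((37 + 36)/49) = 1.
  m_5 = 49*1 - 36 = 13, d_5 = (1394 - 13^2)/49 = 1225/49 = 25, a_5 = floor((37 + 13)/25) = 2.
  m_6 = 25*2 - 13 = 37, d_6 = (1394 - 37^2)/25 = 25/25 = 1, a_6 = floor((37 + 37)/1) = 74.
  m_7 = 1*74 - 37 = 37, d_7 = (1394 - 37^2)/1 = 25/1 = 25: (m_7, d_7) = (m_1, d_1) = (37, 25), so from here the quotients repeat a_1, ..., a_6; the period length is 6.
Hence the expansion of sqrt(1394) is a_0 = 37 followed by the repeating block 2, 1, 36, 1, 2, 74 (period 6).

[37; (2, 1, 36, 1, 2, 74)]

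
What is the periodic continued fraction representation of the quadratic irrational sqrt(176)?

[13; (3, 1, 3, 26)]

Write x_i = (sqrt(176) + m_i)/d_i with (m_0, d_0) = (0, 1). a_0 = floor(sqrt(176)) = 13, since 13^2 = 169 <= 176 < 196 = 14^2.
Iterate m_{i+1} = d_i*a_i - m_i, d_{i+1} = (176 - m_{i+1}^2)/d_i, a_{i+1} = floor((a_0 + m_{i+1})/d_{i+1}):
  m_1 = 1*13 - 0 = 13, d_1 = (176 - 13^2)/1 = 7/1 = 7, a_1 = floor((13 + 13)/7) = 3.
  m_2 = 7*3 - 13 = 8, d_2 = (176 - 8^2)/7 = 112/7 = 16, a_2 = floor((13 + 8)/16) = 1.
  m_3 = 16*1 - 8 = 8, d_3 = (176 - 8^2)/16 = 112/16 = 7, a_3 = floor((13 + 8)/7) = 3.
  m_4 = 7*3 - 8 = 13, d_4 = (176 - 13^2)/7 = 7/7 = 1, a_4 = floor((13 + 13)/1) = 26.
  m_5 = 1*26 - 13 = 13, d_5 = (176 - 13^2)/1 = 7/1 = 7: (m_5, d_5) = (m_1, d_1) = (13, 7), so from here the quotients repeat a_1, ..., a_4; the period length is 4.
Hence the expansion of sqrt(176) is a_0 = 13 followed by the repeating block 3, 1, 3, 26 (period 4).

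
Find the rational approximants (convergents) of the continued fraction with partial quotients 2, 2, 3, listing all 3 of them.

2/1, 5/2, 17/7

Using the convergent recurrence p_i = a_i*p_{i-1} + p_{i-2}, q_i = a_i*q_{i-1} + q_{i-2} with p_{-2}=0, p_{-1}=1, q_{-2}=1, q_{-1}=0:
  i=0: a_0=2, p_0 = 2*1 + 0 = 2, q_0 = 2*0 + 1 = 1.
  i=1: a_1=2, p_1 = 2*2 + 1 = 5, q_1 = 2*1 + 0 = 2.
  i=2: a_2=3, p_2 = 3*5 + 2 = 17, q_2 = 3*2 + 1 = 7.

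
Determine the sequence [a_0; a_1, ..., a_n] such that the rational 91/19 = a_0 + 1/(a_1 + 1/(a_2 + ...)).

[4; 1, 3, 1, 3]

Run the Euclidean algorithm on 91 and 19; the successive quotients are the partial quotients a_0, a_1, ... (each step inverts the fractional part left over by the previous one):
  91 = 4*19 + 15, so a_0 = 4.
  19 = 1*15 + 4, so a_1 = 1.
  15 = 3*4 + 3, so a_2 = 3.
  4 = 1*3 + 1, so a_3 = 1.
  3 = 3*1 + 0, so a_4 = 3.
The remainder reaches 0 after 5 divisions, so the expansion has 5 partial quotients, read off in order.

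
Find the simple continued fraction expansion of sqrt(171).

Write x_i = (sqrt(171) + m_i)/d_i with (m_0, d_0) = (0, 1). a_0 = floor(sqrt(171)) = 13, since 13^2 = 169 <= 171 < 196 = 14^2.
Iterate m_{i+1} = d_i*a_i - m_i, d_{i+1} = (171 - m_{i+1}^2)/d_i, a_{i+1} = floor((a_0 + m_{i+1})/d_{i+1}):
  m_1 = 1*13 - 0 = 13, d_1 = (171 - 13^2)/1 = 2/1 = 2, a_1 = floor((13 + 13)/2) = 13.
  m_2 = 2*13 - 13 = 13, d_2 = (171 - 13^2)/2 = 2/2 = 1, a_2 = floor((13 + 13)/1) = 26.
  m_3 = 1*26 - 13 = 13, d_3 = (171 - 13^2)/1 = 2/1 = 2: (m_3, d_3) = (m_1, d_1) = (13, 2), so from here the quotients repeat a_1, a_2; the period length is 2.
Hence the expansion of sqrt(171) is a_0 = 13 followed by the repeating block 13, 26 (period 2).

[13; (13, 26)]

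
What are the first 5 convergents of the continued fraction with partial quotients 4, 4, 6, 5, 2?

Using the convergent recurrence p_i = a_i*p_{i-1} + p_{i-2}, q_i = a_i*q_{i-1} + q_{i-2} with p_{-2}=0, p_{-1}=1, q_{-2}=1, q_{-1}=0:
  i=0: a_0=4, p_0 = 4*1 + 0 = 4, q_0 = 4*0 + 1 = 1.
  i=1: a_1=4, p_1 = 4*4 + 1 = 17, q_1 = 4*1 + 0 = 4.
  i=2: a_2=6, p_2 = 6*17 + 4 = 106, q_2 = 6*4 + 1 = 25.
  i=3: a_3=5, p_3 = 5*106 + 17 = 547, q_3 = 5*25 + 4 = 129.
  i=4: a_4=2, p_4 = 2*547 + 106 = 1200, q_4 = 2*129 + 25 = 283.

4/1, 17/4, 106/25, 547/129, 1200/283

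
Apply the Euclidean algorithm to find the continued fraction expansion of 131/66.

Run the Euclidean algorithm on 131 and 66; the successive quotients are the partial quotients a_0, a_1, ... (each step inverts the fractional part left over by the previous one):
  131 = 1*66 + 65, so a_0 = 1.
  66 = 1*65 + 1, so a_1 = 1.
  65 = 65*1 + 0, so a_2 = 65.
The remainder reaches 0 after 3 divisions, so the expansion has 3 partial quotients, read off in order.

[1; 1, 65]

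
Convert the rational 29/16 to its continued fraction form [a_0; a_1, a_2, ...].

[1; 1, 4, 3]

Run the Euclidean algorithm on 29 and 16; the successive quotients are the partial quotients a_0, a_1, ... (each step inverts the fractional part left over by the previous one):
  29 = 1*16 + 13, so a_0 = 1.
  16 = 1*13 + 3, so a_1 = 1.
  13 = 4*3 + 1, so a_2 = 4.
  3 = 3*1 + 0, so a_3 = 3.
The remainder reaches 0 after 4 divisions, so the expansion has 4 partial quotients, read off in order.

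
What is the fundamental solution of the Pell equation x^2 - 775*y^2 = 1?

First expand sqrt(775) as a continued fraction. With x_i = (sqrt(775) + m_i)/d_i and (m_0, d_0) = (0, 1): a_0 = floor(sqrt(775)) = 27, since 27^2 = 729 <= 775 < 784 = 28^2.
Iterate m_{i+1} = d_i*a_i - m_i, d_{i+1} = (775 - m_{i+1}^2)/d_i, a_{i+1} = floor((a_0 + m_{i+1})/d_{i+1}):
  m_1 = 1*27 - 0 = 27, d_1 = (775 - 27^2)/1 = 46/1 = 46, a_1 = floor((27 + 27)/46) = 1.
  m_2 = 46*1 - 27 = 19, d_2 = (775 - 19^2)/46 = 414/46 = 9, a_2 = floor((27 + 19)/9) = 5.
  m_3 = 9*5 - 19 = 26, d_3 = (775 - 26^2)/9 = 99/9 = 11, a_3 = floor((27 + 26)/11) = 4.
  m_4 = 11*4 - 26 = 18, d_4 = (775 - 18^2)/11 = 451/11 = 41, a_4 = floor((27 + 18)/41) = 1.
  m_5 = 41*1 - 18 = 23, d_5 = (775 - 23^2)/41 = 246/41 = 6, a_5 = floor((27 + 23)/6) = 8.
  m_6 = 6*8 - 23 = 25, d_6 = (775 - 25^2)/6 = 150/6 = 25, a_6 = floor((27 + 25)/25) = 2.
  m_7 = 25*2 - 25 = 25, d_7 = (775 - 25^2)/25 = 150/25 = 6, a_7 = floor((27 + 25)/6) = 8.
  m_8 = 6*8 - 25 = 23, d_8 = (775 - 23^2)/6 = 246/6 = 41, a_8 = floor((27 + 23)/41) = 1.
  m_9 = 41*1 - 23 = 18, d_9 = (775 - 18^2)/41 = 451/41 = 11, a_9 = floor((27 + 18)/11) = 4.
  m_10 = 11*4 - 18 = 26, d_10 = (775 - 26^2)/11 = 99/11 = 9, a_10 = floor((27 + 26)/9) = 5.
  m_11 = 9*5 - 26 = 19, d_11 = (775 - 19^2)/9 = 414/9 = 46, a_11 = floor((27 + 19)/46) = 1.
  m_12 = 46*1 - 19 = 27, d_12 = (775 - 27^2)/46 = 46/46 = 1, a_12 = floor((27 + 27)/1) = 54.
  m_13 = 1*54 - 27 = 27, d_13 = (775 - 27^2)/1 = 46/1 = 46: (m_13, d_13) = (m_1, d_1) = (27, 46), so from here the quotients repeat a_1, ..., a_12; the period length is 12.
So sqrt(775) = [27; (1, 5, 4, 1, 8, 2, 8, 1, 4, 5, 1, 54)] with period length k = 12.
k is even, so the fundamental solution of x^2 - 775y^2 = 1 is (p_{k-1}, q_{k-1}) = (p_11, q_11); compute convergents through index 11.
Convergents (p_i = a_i*p_{i-1} + p_{i-2}, q_i = a_i*q_{i-1} + q_{i-2} with p_{-2}=0, p_{-1}=1, q_{-2}=1, q_{-1}=0):
  i=0: a_0=27, p_0 = 27*1 + 0 = 27, q_0 = 27*0 + 1 = 1.
  i=1: a_1=1, p_1 = 1*27 + 1 = 28, q_1 = 1*1 + 0 = 1.
  i=2: a_2=5, p_2 = 5*28 + 27 = 167, q_2 = 5*1 + 1 = 6.
  i=3: a_3=4, p_3 = 4*167 + 28 = 696, q_3 = 4*6 + 1 = 25.
  i=4: a_4=1, p_4 = 1*696 + 167 = 863, q_4 = 1*25 + 6 = 31.
  i=5: a_5=8, p_5 = 8*863 + 696 = 7600, q_5 = 8*31 + 25 = 273.
  i=6: a_6=2, p_6 = 2*7600 + 863 = 16063, q_6 = 2*273 + 31 = 577.
  i=7: a_7=8, p_7 = 8*16063 + 7600 = 136104, q_7 = 8*577 + 273 = 4889.
  i=8: a_8=1, p_8 = 1*136104 + 16063 = 152167, q_8 = 1*4889 + 577 = 5466.
  i=9: a_9=4, p_9 = 4*152167 + 136104 = 744772, q_9 = 4*5466 + 4889 = 26753.
  i=10: a_10=5, p_10 = 5*744772 + 152167 = 3876027, q_10 = 5*26753 + 5466 = 139231.
  i=11: a_11=1, p_11 = 1*3876027 + 744772 = 4620799, q_11 = 1*139231 + 26753 = 165984.
Check: 4620799^2 - 775*165984^2 = 21351783398401 - 21351783398400 = 1, so (x, y) = (4620799, 165984) solves the equation, and by the theorem it is the least positive solution.

(x, y) = (4620799, 165984)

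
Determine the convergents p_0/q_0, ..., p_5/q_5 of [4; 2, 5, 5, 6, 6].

Using the convergent recurrence p_i = a_i*p_{i-1} + p_{i-2}, q_i = a_i*q_{i-1} + q_{i-2} with p_{-2}=0, p_{-1}=1, q_{-2}=1, q_{-1}=0:
  i=0: a_0=4, p_0 = 4*1 + 0 = 4, q_0 = 4*0 + 1 = 1.
  i=1: a_1=2, p_1 = 2*4 + 1 = 9, q_1 = 2*1 + 0 = 2.
  i=2: a_2=5, p_2 = 5*9 + 4 = 49, q_2 = 5*2 + 1 = 11.
  i=3: a_3=5, p_3 = 5*49 + 9 = 254, q_3 = 5*11 + 2 = 57.
  i=4: a_4=6, p_4 = 6*254 + 49 = 1573, q_4 = 6*57 + 11 = 353.
  i=5: a_5=6, p_5 = 6*1573 + 254 = 9692, q_5 = 6*353 + 57 = 2175.

4/1, 9/2, 49/11, 254/57, 1573/353, 9692/2175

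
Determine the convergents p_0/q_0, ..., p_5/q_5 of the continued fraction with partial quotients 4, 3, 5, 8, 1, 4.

4/1, 13/3, 69/16, 565/131, 634/147, 3101/719

Using the convergent recurrence p_i = a_i*p_{i-1} + p_{i-2}, q_i = a_i*q_{i-1} + q_{i-2} with p_{-2}=0, p_{-1}=1, q_{-2}=1, q_{-1}=0:
  i=0: a_0=4, p_0 = 4*1 + 0 = 4, q_0 = 4*0 + 1 = 1.
  i=1: a_1=3, p_1 = 3*4 + 1 = 13, q_1 = 3*1 + 0 = 3.
  i=2: a_2=5, p_2 = 5*13 + 4 = 69, q_2 = 5*3 + 1 = 16.
  i=3: a_3=8, p_3 = 8*69 + 13 = 565, q_3 = 8*16 + 3 = 131.
  i=4: a_4=1, p_4 = 1*565 + 69 = 634, q_4 = 1*131 + 16 = 147.
  i=5: a_5=4, p_5 = 4*634 + 565 = 3101, q_5 = 4*147 + 131 = 719.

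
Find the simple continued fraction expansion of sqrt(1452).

[38; (9, 1, 1, 18, 1, 1, 9, 76)]

Write x_i = (sqrt(1452) + m_i)/d_i with (m_0, d_0) = (0, 1). a_0 = floor(sqrt(1452)) = 38, since 38^2 = 1444 <= 1452 < 1521 = 39^2.
Iterate m_{i+1} = d_i*a_i - m_i, d_{i+1} = (1452 - m_{i+1}^2)/d_i, a_{i+1} = floor((a_0 + m_{i+1})/d_{i+1}):
  m_1 = 1*38 - 0 = 38, d_1 = (1452 - 38^2)/1 = 8/1 = 8, a_1 = floor((38 + 38)/8) = 9.
  m_2 = 8*9 - 38 = 34, d_2 = (1452 - 34^2)/8 = 296/8 = 37, a_2 = floor((38 + 34)/37) = 1.
  m_3 = 37*1 - 34 = 3, d_3 = (1452 - 3^2)/37 = 1443/37 = 39, a_3 = floor((38 + 3)/39) = 1.
  m_4 = 39*1 - 3 = 36, d_4 = (1452 - 36^2)/39 = 156/39 = 4, a_4 = floor((38 + 36)/4) = 18.
  m_5 = 4*18 - 36 = 36, d_5 = (1452 - 36^2)/4 = 156/4 = 39, a_5 = floor((38 + 36)/39) = 1.
  m_6 = 39*1 - 36 = 3, d_6 = (1452 - 3^2)/39 = 1443/39 = 37, a_6 = floor((38 + 3)/37) = 1.
  m_7 = 37*1 - 3 = 34, d_7 = (1452 - 34^2)/37 = 296/37 = 8, a_7 = floor((38 + 34)/8) = 9.
  m_8 = 8*9 - 34 = 38, d_8 = (1452 - 38^2)/8 = 8/8 = 1, a_8 = floor((38 + 38)/1) = 76.
  m_9 = 1*76 - 38 = 38, d_9 = (1452 - 38^2)/1 = 8/1 = 8: (m_9, d_9) = (m_1, d_1) = (38, 8), so from here the quotients repeat a_1, ..., a_8; the period length is 8.
Hence the expansion of sqrt(1452) is a_0 = 38 followed by the repeating block 9, 1, 1, 18, 1, 1, 9, 76 (period 8).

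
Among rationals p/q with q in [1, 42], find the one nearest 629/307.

Expand x = 629/307 as a continued fraction with the Euclidean algorithm:
  629 = 2*307 + 15, so a_0 = 2.
  307 = 20*15 + 7, so a_1 = 20.
  15 = 2*7 + 1, so a_2 = 2.
  7 = 7*1 + 0, so a_3 = 7.
so x = [2; 20, 2, 7].
Convergents (p_i = a_i*p_{i-1} + p_{i-2}, q_i = a_i*q_{i-1} + q_{i-2} with p_{-2}=0, p_{-1}=1, q_{-2}=1, q_{-1}=0), until the denominator exceeds 42:
  i=0: a_0=2, p_0 = 2*1 + 0 = 2, q_0 = 2*0 + 1 = 1.
  i=1: a_1=20, p_1 = 20*2 + 1 = 41, q_1 = 20*1 + 0 = 20.
  i=2: a_2=2, p_2 = 2*41 + 2 = 84, q_2 = 2*20 + 1 = 41.
  i=3: a_3=7, p_3 = 7*84 + 41 = 629, q_3 = 7*41 + 20 = 307.
q_3 = 307 > 42, so the last convergent with denominator <= 42 is p_2/q_2 = 84/41.
The closest fraction with denominator <= 42 is either p_2/q_2 or the intermediate fraction (k*p_2 + p_1)/(k*q_2 + q_1) with the largest k >= 1 whose denominator stays <= 42; these approach x as k grows, and every other convergent or intermediate fraction in range is farther away.
Largest k: floor((42 - q_1)/q_2) = floor((42 - 20)/41) = 0.
Since k = 0, no intermediate fraction beyond p_2/q_2 has denominator <= 42, so the convergent 84/41 is the closest (its error is |629*41 - 84*307|/(307*41) = 1/12587).

84/41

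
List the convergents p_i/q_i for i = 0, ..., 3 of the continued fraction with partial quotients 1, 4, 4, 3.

Using the convergent recurrence p_i = a_i*p_{i-1} + p_{i-2}, q_i = a_i*q_{i-1} + q_{i-2} with p_{-2}=0, p_{-1}=1, q_{-2}=1, q_{-1}=0:
  i=0: a_0=1, p_0 = 1*1 + 0 = 1, q_0 = 1*0 + 1 = 1.
  i=1: a_1=4, p_1 = 4*1 + 1 = 5, q_1 = 4*1 + 0 = 4.
  i=2: a_2=4, p_2 = 4*5 + 1 = 21, q_2 = 4*4 + 1 = 17.
  i=3: a_3=3, p_3 = 3*21 + 5 = 68, q_3 = 3*17 + 4 = 55.

1/1, 5/4, 21/17, 68/55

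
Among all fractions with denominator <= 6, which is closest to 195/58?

10/3

Expand x = 195/58 as a continued fraction with the Euclidean algorithm:
  195 = 3*58 + 21, so a_0 = 3.
  58 = 2*21 + 16, so a_1 = 2.
  21 = 1*16 + 5, so a_2 = 1.
  16 = 3*5 + 1, so a_3 = 3.
  5 = 5*1 + 0, so a_4 = 5.
so x = [3; 2, 1, 3, 5].
Convergents (p_i = a_i*p_{i-1} + p_{i-2}, q_i = a_i*q_{i-1} + q_{i-2} with p_{-2}=0, p_{-1}=1, q_{-2}=1, q_{-1}=0), until the denominator exceeds 6:
  i=0: a_0=3, p_0 = 3*1 + 0 = 3, q_0 = 3*0 + 1 = 1.
  i=1: a_1=2, p_1 = 2*3 + 1 = 7, q_1 = 2*1 + 0 = 2.
  i=2: a_2=1, p_2 = 1*7 + 3 = 10, q_2 = 1*2 + 1 = 3.
  i=3: a_3=3, p_3 = 3*10 + 7 = 37, q_3 = 3*3 + 2 = 11.
q_3 = 11 > 6, so the last convergent with denominator <= 6 is p_2/q_2 = 10/3.
The closest fraction with denominator <= 6 is either p_2/q_2 or the intermediate fraction (k*p_2 + p_1)/(k*q_2 + q_1) with the largest k >= 1 whose denominator stays <= 6; these approach x as k grows, and every other convergent or intermediate fraction in range is farther away.
Largest k: floor((6 - q_1)/q_2) = floor((6 - 2)/3) = 1.
That gives (1*10 + 7)/(1*3 + 2) = 17/5.
Compare the errors: |x - 10/3| = |195*3 - 10*58|/(58*3) = 5/174, and |x - 17/5| = |195*5 - 17*58|/(58*5) = 11/290.
Cross-multiplying, 5*290 = 1450 < 1914 = 11*174, so 5/174 is smaller: the convergent 10/3 is closer to x than 17/5.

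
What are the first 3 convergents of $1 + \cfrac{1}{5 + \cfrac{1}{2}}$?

Using the convergent recurrence p_i = a_i*p_{i-1} + p_{i-2}, q_i = a_i*q_{i-1} + q_{i-2} with p_{-2}=0, p_{-1}=1, q_{-2}=1, q_{-1}=0:
  i=0: a_0=1, p_0 = 1*1 + 0 = 1, q_0 = 1*0 + 1 = 1.
  i=1: a_1=5, p_1 = 5*1 + 1 = 6, q_1 = 5*1 + 0 = 5.
  i=2: a_2=2, p_2 = 2*6 + 1 = 13, q_2 = 2*5 + 1 = 11.

1/1, 6/5, 13/11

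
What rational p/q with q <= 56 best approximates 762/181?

Expand x = 762/181 as a continued fraction with the Euclidean algorithm:
  762 = 4*181 + 38, so a_0 = 4.
  181 = 4*38 + 29, so a_1 = 4.
  38 = 1*29 + 9, so a_2 = 1.
  29 = 3*9 + 2, so a_3 = 3.
  9 = 4*2 + 1, so a_4 = 4.
  2 = 2*1 + 0, so a_5 = 2.
so x = [4; 4, 1, 3, 4, 2].
Convergents (p_i = a_i*p_{i-1} + p_{i-2}, q_i = a_i*q_{i-1} + q_{i-2} with p_{-2}=0, p_{-1}=1, q_{-2}=1, q_{-1}=0), until the denominator exceeds 56:
  i=0: a_0=4, p_0 = 4*1 + 0 = 4, q_0 = 4*0 + 1 = 1.
  i=1: a_1=4, p_1 = 4*4 + 1 = 17, q_1 = 4*1 + 0 = 4.
  i=2: a_2=1, p_2 = 1*17 + 4 = 21, q_2 = 1*4 + 1 = 5.
  i=3: a_3=3, p_3 = 3*21 + 17 = 80, q_3 = 3*5 + 4 = 19.
  i=4: a_4=4, p_4 = 4*80 + 21 = 341, q_4 = 4*19 + 5 = 81.
q_4 = 81 > 56, so the last convergent with denominator <= 56 is p_3/q_3 = 80/19.
The closest fraction with denominator <= 56 is either p_3/q_3 or the intermediate fraction (k*p_3 + p_2)/(k*q_3 + q_2) with the largest k >= 1 whose denominator stays <= 56; these approach x as k grows, and every other convergent or intermediate fraction in range is farther away.
Largest k: floor((56 - q_2)/q_3) = floor((56 - 5)/19) = 2.
That gives (2*80 + 21)/(2*19 + 5) = 181/43.
Compare the errors: |x - 80/19| = |762*19 - 80*181|/(181*19) = 2/3439, and |x - 181/43| = |762*43 - 181*181|/(181*43) = 5/7783.
Cross-multiplying, 2*7783 = 15566 < 17195 = 5*3439, so 2/3439 is smaller: the convergent 80/19 is closer to x than 181/43.

80/19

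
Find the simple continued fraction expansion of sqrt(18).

Write x_i = (sqrt(18) + m_i)/d_i with (m_0, d_0) = (0, 1). a_0 = floor(sqrt(18)) = 4, since 4^2 = 16 <= 18 < 25 = 5^2.
Iterate m_{i+1} = d_i*a_i - m_i, d_{i+1} = (18 - m_{i+1}^2)/d_i, a_{i+1} = floor((a_0 + m_{i+1})/d_{i+1}):
  m_1 = 1*4 - 0 = 4, d_1 = (18 - 4^2)/1 = 2/1 = 2, a_1 = floor((4 + 4)/2) = 4.
  m_2 = 2*4 - 4 = 4, d_2 = (18 - 4^2)/2 = 2/2 = 1, a_2 = floor((4 + 4)/1) = 8.
  m_3 = 1*8 - 4 = 4, d_3 = (18 - 4^2)/1 = 2/1 = 2: (m_3, d_3) = (m_1, d_1) = (4, 2), so from here the quotients repeat a_1, a_2; the period length is 2.
Hence the expansion of sqrt(18) is a_0 = 4 followed by the repeating block 4, 8 (period 2).

[4; (4, 8)]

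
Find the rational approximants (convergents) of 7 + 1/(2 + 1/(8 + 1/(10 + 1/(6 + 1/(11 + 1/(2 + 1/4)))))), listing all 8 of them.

7/1, 15/2, 127/17, 1285/172, 7837/1049, 87492/11711, 182821/24471, 818776/109595

Using the convergent recurrence p_i = a_i*p_{i-1} + p_{i-2}, q_i = a_i*q_{i-1} + q_{i-2} with p_{-2}=0, p_{-1}=1, q_{-2}=1, q_{-1}=0:
  i=0: a_0=7, p_0 = 7*1 + 0 = 7, q_0 = 7*0 + 1 = 1.
  i=1: a_1=2, p_1 = 2*7 + 1 = 15, q_1 = 2*1 + 0 = 2.
  i=2: a_2=8, p_2 = 8*15 + 7 = 127, q_2 = 8*2 + 1 = 17.
  i=3: a_3=10, p_3 = 10*127 + 15 = 1285, q_3 = 10*17 + 2 = 172.
  i=4: a_4=6, p_4 = 6*1285 + 127 = 7837, q_4 = 6*172 + 17 = 1049.
  i=5: a_5=11, p_5 = 11*7837 + 1285 = 87492, q_5 = 11*1049 + 172 = 11711.
  i=6: a_6=2, p_6 = 2*87492 + 7837 = 182821, q_6 = 2*11711 + 1049 = 24471.
  i=7: a_7=4, p_7 = 4*182821 + 87492 = 818776, q_7 = 4*24471 + 11711 = 109595.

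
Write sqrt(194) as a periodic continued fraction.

[13; (1, 12, 1, 26)]

Write x_i = (sqrt(194) + m_i)/d_i with (m_0, d_0) = (0, 1). a_0 = floor(sqrt(194)) = 13, since 13^2 = 169 <= 194 < 196 = 14^2.
Iterate m_{i+1} = d_i*a_i - m_i, d_{i+1} = (194 - m_{i+1}^2)/d_i, a_{i+1} = floor((a_0 + m_{i+1})/d_{i+1}):
  m_1 = 1*13 - 0 = 13, d_1 = (194 - 13^2)/1 = 25/1 = 25, a_1 = floor((13 + 13)/25) = 1.
  m_2 = 25*1 - 13 = 12, d_2 = (194 - 12^2)/25 = 50/25 = 2, a_2 = floor((13 + 12)/2) = 12.
  m_3 = 2*12 - 12 = 12, d_3 = (194 - 12^2)/2 = 50/2 = 25, a_3 = floor((13 + 12)/25) = 1.
  m_4 = 25*1 - 12 = 13, d_4 = (194 - 13^2)/25 = 25/25 = 1, a_4 = floor((13 + 13)/1) = 26.
  m_5 = 1*26 - 13 = 13, d_5 = (194 - 13^2)/1 = 25/1 = 25: (m_5, d_5) = (m_1, d_1) = (13, 25), so from here the quotients repeat a_1, ..., a_4; the period length is 4.
Hence the expansion of sqrt(194) is a_0 = 13 followed by the repeating block 1, 12, 1, 26 (period 4).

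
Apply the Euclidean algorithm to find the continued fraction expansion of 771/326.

Run the Euclidean algorithm on 771 and 326; the successive quotients are the partial quotients a_0, a_1, ... (each step inverts the fractional part left over by the previous one):
  771 = 2*326 + 119, so a_0 = 2.
  326 = 2*119 + 88, so a_1 = 2.
  119 = 1*88 + 31, so a_2 = 1.
  88 = 2*31 + 26, so a_3 = 2.
  31 = 1*26 + 5, so a_4 = 1.
  26 = 5*5 + 1, so a_5 = 5.
  5 = 5*1 + 0, so a_6 = 5.
The remainder reaches 0 after 7 divisions, so the expansion has 7 partial quotients, read off in order.

[2; 2, 1, 2, 1, 5, 5]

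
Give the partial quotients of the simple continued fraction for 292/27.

[10; 1, 4, 2, 2]

Run the Euclidean algorithm on 292 and 27; the successive quotients are the partial quotients a_0, a_1, ... (each step inverts the fractional part left over by the previous one):
  292 = 10*27 + 22, so a_0 = 10.
  27 = 1*22 + 5, so a_1 = 1.
  22 = 4*5 + 2, so a_2 = 4.
  5 = 2*2 + 1, so a_3 = 2.
  2 = 2*1 + 0, so a_4 = 2.
The remainder reaches 0 after 5 divisions, so the expansion has 5 partial quotients, read off in order.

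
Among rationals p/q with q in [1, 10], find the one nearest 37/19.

Expand x = 37/19 as a continued fraction with the Euclidean algorithm:
  37 = 1*19 + 18, so a_0 = 1.
  19 = 1*18 + 1, so a_1 = 1.
  18 = 18*1 + 0, so a_2 = 18.
so x = [1; 1, 18].
Convergents (p_i = a_i*p_{i-1} + p_{i-2}, q_i = a_i*q_{i-1} + q_{i-2} with p_{-2}=0, p_{-1}=1, q_{-2}=1, q_{-1}=0), until the denominator exceeds 10:
  i=0: a_0=1, p_0 = 1*1 + 0 = 1, q_0 = 1*0 + 1 = 1.
  i=1: a_1=1, p_1 = 1*1 + 1 = 2, q_1 = 1*1 + 0 = 1.
  i=2: a_2=18, p_2 = 18*2 + 1 = 37, q_2 = 18*1 + 1 = 19.
q_2 = 19 > 10, so the last convergent with denominator <= 10 is p_1/q_1 = 2/1.
The closest fraction with denominator <= 10 is either p_1/q_1 or the intermediate fraction (k*p_1 + p_0)/(k*q_1 + q_0) with the largest k >= 1 whose denominator stays <= 10; these approach x as k grows, and every other convergent or intermediate fraction in range is farther away.
Largest k: floor((10 - q_0)/q_1) = floor((10 - 1)/1) = 9.
That gives (9*2 + 1)/(9*1 + 1) = 19/10.
Compare the errors: |x - 2/1| = |37*1 - 2*19|/(19*1) = 1/19, and |x - 19/10| = |37*10 - 19*19|/(19*10) = 9/190.
Cross-multiplying, 9*19 = 171 < 190 = 1*190, so 9/190 is smaller: the intermediate fraction 19/10 is closer to x than 2/1.

19/10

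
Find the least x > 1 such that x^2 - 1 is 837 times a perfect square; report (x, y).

First expand sqrt(837) as a continued fraction. With x_i = (sqrt(837) + m_i)/d_i and (m_0, d_0) = (0, 1): a_0 = floor(sqrt(837)) = 28, since 28^2 = 784 <= 837 < 841 = 29^2.
Iterate m_{i+1} = d_i*a_i - m_i, d_{i+1} = (837 - m_{i+1}^2)/d_i, a_{i+1} = floor((a_0 + m_{i+1})/d_{i+1}):
  m_1 = 1*28 - 0 = 28, d_1 = (837 - 28^2)/1 = 53/1 = 53, a_1 = floor((28 + 28)/53) = 1.
  m_2 = 53*1 - 28 = 25, d_2 = (837 - 25^2)/53 = 212/53 = 4, a_2 = floor((28 + 25)/4) = 13.
  m_3 = 4*13 - 25 = 27, d_3 = (837 - 27^2)/4 = 108/4 = 27, a_3 = floor((28 + 27)/27) = 2.
  m_4 = 27*2 - 27 = 27, d_4 = (837 - 27^2)/27 = 108/27 = 4, a_4 = floor((28 + 27)/4) = 13.
  m_5 = 4*13 - 27 = 25, d_5 = (837 - 25^2)/4 = 212/4 = 53, a_5 = floor((28 + 25)/53) = 1.
  m_6 = 53*1 - 25 = 28, d_6 = (837 - 28^2)/53 = 53/53 = 1, a_6 = floor((28 + 28)/1) = 56.
  m_7 = 1*56 - 28 = 28, d_7 = (837 - 28^2)/1 = 53/1 = 53: (m_7, d_7) = (m_1, d_1) = (28, 53), so from here the quotients repeat a_1, ..., a_6; the period length is 6.
So sqrt(837) = [28; (1, 13, 2, 13, 1, 56)] with period length k = 6.
k is even, so the fundamental solution of x^2 - 837y^2 = 1 is (p_{k-1}, q_{k-1}) = (p_5, q_5); compute convergents through index 5.
Convergents (p_i = a_i*p_{i-1} + p_{i-2}, q_i = a_i*q_{i-1} + q_{i-2} with p_{-2}=0, p_{-1}=1, q_{-2}=1, q_{-1}=0):
  i=0: a_0=28, p_0 = 28*1 + 0 = 28, q_0 = 28*0 + 1 = 1.
  i=1: a_1=1, p_1 = 1*28 + 1 = 29, q_1 = 1*1 + 0 = 1.
  i=2: a_2=13, p_2 = 13*29 + 28 = 405, q_2 = 13*1 + 1 = 14.
  i=3: a_3=2, p_3 = 2*405 + 29 = 839, q_3 = 2*14 + 1 = 29.
  i=4: a_4=13, p_4 = 13*839 + 405 = 11312, q_4 = 13*29 + 14 = 391.
  i=5: a_5=1, p_5 = 1*11312 + 839 = 12151, q_5 = 1*391 + 29 = 420.
Check: 12151^2 - 837*420^2 = 147646801 - 147646800 = 1, so (x, y) = (12151, 420) solves the equation, and by the theorem it is the least positive solution.

(x, y) = (12151, 420)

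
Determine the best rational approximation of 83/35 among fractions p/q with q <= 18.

Expand x = 83/35 as a continued fraction with the Euclidean algorithm:
  83 = 2*35 + 13, so a_0 = 2.
  35 = 2*13 + 9, so a_1 = 2.
  13 = 1*9 + 4, so a_2 = 1.
  9 = 2*4 + 1, so a_3 = 2.
  4 = 4*1 + 0, so a_4 = 4.
so x = [2; 2, 1, 2, 4].
Convergents (p_i = a_i*p_{i-1} + p_{i-2}, q_i = a_i*q_{i-1} + q_{i-2} with p_{-2}=0, p_{-1}=1, q_{-2}=1, q_{-1}=0), until the denominator exceeds 18:
  i=0: a_0=2, p_0 = 2*1 + 0 = 2, q_0 = 2*0 + 1 = 1.
  i=1: a_1=2, p_1 = 2*2 + 1 = 5, q_1 = 2*1 + 0 = 2.
  i=2: a_2=1, p_2 = 1*5 + 2 = 7, q_2 = 1*2 + 1 = 3.
  i=3: a_3=2, p_3 = 2*7 + 5 = 19, q_3 = 2*3 + 2 = 8.
  i=4: a_4=4, p_4 = 4*19 + 7 = 83, q_4 = 4*8 + 3 = 35.
q_4 = 35 > 18, so the last convergent with denominator <= 18 is p_3/q_3 = 19/8.
The closest fraction with denominator <= 18 is either p_3/q_3 or the intermediate fraction (k*p_3 + p_2)/(k*q_3 + q_2) with the largest k >= 1 whose denominator stays <= 18; these approach x as k grows, and every other convergent or intermediate fraction in range is farther away.
Largest k: floor((18 - q_2)/q_3) = floor((18 - 3)/8) = 1.
That gives (1*19 + 7)/(1*8 + 3) = 26/11.
Compare the errors: |x - 19/8| = |83*8 - 19*35|/(35*8) = 1/280, and |x - 26/11| = |83*11 - 26*35|/(35*11) = 3/385.
Cross-multiplying, 1*385 = 385 < 840 = 3*280, so 1/280 is smaller: the convergent 19/8 is closer to x than 26/11.

19/8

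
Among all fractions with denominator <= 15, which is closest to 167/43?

Expand x = 167/43 as a continued fraction with the Euclidean algorithm:
  167 = 3*43 + 38, so a_0 = 3.
  43 = 1*38 + 5, so a_1 = 1.
  38 = 7*5 + 3, so a_2 = 7.
  5 = 1*3 + 2, so a_3 = 1.
  3 = 1*2 + 1, so a_4 = 1.
  2 = 2*1 + 0, so a_5 = 2.
so x = [3; 1, 7, 1, 1, 2].
Convergents (p_i = a_i*p_{i-1} + p_{i-2}, q_i = a_i*q_{i-1} + q_{i-2} with p_{-2}=0, p_{-1}=1, q_{-2}=1, q_{-1}=0), until the denominator exceeds 15:
  i=0: a_0=3, p_0 = 3*1 + 0 = 3, q_0 = 3*0 + 1 = 1.
  i=1: a_1=1, p_1 = 1*3 + 1 = 4, q_1 = 1*1 + 0 = 1.
  i=2: a_2=7, p_2 = 7*4 + 3 = 31, q_2 = 7*1 + 1 = 8.
  i=3: a_3=1, p_3 = 1*31 + 4 = 35, q_3 = 1*8 + 1 = 9.
  i=4: a_4=1, p_4 = 1*35 + 31 = 66, q_4 = 1*9 + 8 = 17.
q_4 = 17 > 15, so the last convergent with denominator <= 15 is p_3/q_3 = 35/9.
The closest fraction with denominator <= 15 is either p_3/q_3 or the intermediate fraction (k*p_3 + p_2)/(k*q_3 + q_2) with the largest k >= 1 whose denominator stays <= 15; these approach x as k grows, and every other convergent or intermediate fraction in range is farther away.
Largest k: floor((15 - q_2)/q_3) = floor((15 - 8)/9) = 0.
Since k = 0, no intermediate fraction beyond p_3/q_3 has denominator <= 15, so the convergent 35/9 is the closest (its error is |167*9 - 35*43|/(43*9) = 2/387).

35/9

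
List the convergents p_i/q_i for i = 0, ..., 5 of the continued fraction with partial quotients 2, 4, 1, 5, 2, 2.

Using the convergent recurrence p_i = a_i*p_{i-1} + p_{i-2}, q_i = a_i*q_{i-1} + q_{i-2} with p_{-2}=0, p_{-1}=1, q_{-2}=1, q_{-1}=0:
  i=0: a_0=2, p_0 = 2*1 + 0 = 2, q_0 = 2*0 + 1 = 1.
  i=1: a_1=4, p_1 = 4*2 + 1 = 9, q_1 = 4*1 + 0 = 4.
  i=2: a_2=1, p_2 = 1*9 + 2 = 11, q_2 = 1*4 + 1 = 5.
  i=3: a_3=5, p_3 = 5*11 + 9 = 64, q_3 = 5*5 + 4 = 29.
  i=4: a_4=2, p_4 = 2*64 + 11 = 139, q_4 = 2*29 + 5 = 63.
  i=5: a_5=2, p_5 = 2*139 + 64 = 342, q_5 = 2*63 + 29 = 155.

2/1, 9/4, 11/5, 64/29, 139/63, 342/155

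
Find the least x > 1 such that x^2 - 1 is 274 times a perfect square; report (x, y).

(x, y) = (3959299, 239190)

First expand sqrt(274) as a continued fraction. With x_i = (sqrt(274) + m_i)/d_i and (m_0, d_0) = (0, 1): a_0 = floor(sqrt(274)) = 16, since 16^2 = 256 <= 274 < 289 = 17^2.
Iterate m_{i+1} = d_i*a_i - m_i, d_{i+1} = (274 - m_{i+1}^2)/d_i, a_{i+1} = floor((a_0 + m_{i+1})/d_{i+1}):
  m_1 = 1*16 - 0 = 16, d_1 = (274 - 16^2)/1 = 18/1 = 18, a_1 = floor((16 + 16)/18) = 1.
  m_2 = 18*1 - 16 = 2, d_2 = (274 - 2^2)/18 = 270/18 = 15, a_2 = floor((16 + 2)/15) = 1.
  m_3 = 15*1 - 2 = 13, d_3 = (274 - 13^2)/15 = 105/15 = 7, a_3 = floor((16 + 13)/7) = 4.
  m_4 = 7*4 - 13 = 15, d_4 = (274 - 15^2)/7 = 49/7 = 7, a_4 = floor((16 + 15)/7) = 4.
  m_5 = 7*4 - 15 = 13, d_5 = (274 - 13^2)/7 = 105/7 = 15, a_5 = floor((16 + 13)/15) = 1.
  m_6 = 15*1 - 13 = 2, d_6 = (274 - 2^2)/15 = 270/15 = 18, a_6 = floor((16 + 2)/18) = 1.
  m_7 = 18*1 - 2 = 16, d_7 = (274 - 16^2)/18 = 18/18 = 1, a_7 = floor((16 + 16)/1) = 32.
  m_8 = 1*32 - 16 = 16, d_8 = (274 - 16^2)/1 = 18/1 = 18: (m_8, d_8) = (m_1, d_1) = (16, 18), so from here the quotients repeat a_1, ..., a_7; the period length is 7.
So sqrt(274) = [16; (1, 1, 4, 4, 1, 1, 32)] with period length k = 7.
k is odd, so (p_{k-1}, q_{k-1}) only solves x^2 - 274y^2 = -1 and the fundamental solution of x^2 - 274y^2 = 1 is (p_{2k-1}, q_{2k-1}) = (p_13, q_13); compute convergents through index 13, running through the period twice.
Convergents (p_i = a_i*p_{i-1} + p_{i-2}, q_i = a_i*q_{i-1} + q_{i-2} with p_{-2}=0, p_{-1}=1, q_{-2}=1, q_{-1}=0):
  i=0: a_0=16, p_0 = 16*1 + 0 = 16, q_0 = 16*0 + 1 = 1.
  i=1: a_1=1, p_1 = 1*16 + 1 = 17, q_1 = 1*1 + 0 = 1.
  i=2: a_2=1, p_2 = 1*17 + 16 = 33, q_2 = 1*1 + 1 = 2.
  i=3: a_3=4, p_3 = 4*33 + 17 = 149, q_3 = 4*2 + 1 = 9.
  i=4: a_4=4, p_4 = 4*149 + 33 = 629, q_4 = 4*9 + 2 = 38.
  i=5: a_5=1, p_5 = 1*629 + 149 = 778, q_5 = 1*38 + 9 = 47.
  i=6: a_6=1, p_6 = 1*778 + 629 = 1407, q_6 = 1*47 + 38 = 85.
  i=7: a_7=32, p_7 = 32*1407 + 778 = 45802, q_7 = 32*85 + 47 = 2767.
  i=8: a_8=1, p_8 = 1*45802 + 1407 = 47209, q_8 = 1*2767 + 85 = 2852.
  i=9: a_9=1, p_9 = 1*47209 + 45802 = 93011, q_9 = 1*2852 + 2767 = 5619.
  i=10: a_10=4, p_10 = 4*93011 + 47209 = 419253, q_10 = 4*5619 + 2852 = 25328.
  i=11: a_11=4, p_11 = 4*419253 + 93011 = 1770023, q_11 = 4*25328 + 5619 = 106931.
  i=12: a_12=1, p_12 = 1*1770023 + 419253 = 2189276, q_12 = 1*106931 + 25328 = 132259.
  i=13: a_13=1, p_13 = 1*2189276 + 1770023 = 3959299, q_13 = 1*132259 + 106931 = 239190.
Indeed p_6^2 - 274*q_6^2 = 1979649 - 1979650 = -1, not +1.
Check: 3959299^2 - 274*239190^2 = 15676048571401 - 15676048571400 = 1, so (x, y) = (3959299, 239190) solves the equation, and by the theorem it is the least positive solution.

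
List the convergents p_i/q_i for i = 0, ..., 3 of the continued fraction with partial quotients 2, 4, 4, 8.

2/1, 9/4, 38/17, 313/140

Using the convergent recurrence p_i = a_i*p_{i-1} + p_{i-2}, q_i = a_i*q_{i-1} + q_{i-2} with p_{-2}=0, p_{-1}=1, q_{-2}=1, q_{-1}=0:
  i=0: a_0=2, p_0 = 2*1 + 0 = 2, q_0 = 2*0 + 1 = 1.
  i=1: a_1=4, p_1 = 4*2 + 1 = 9, q_1 = 4*1 + 0 = 4.
  i=2: a_2=4, p_2 = 4*9 + 2 = 38, q_2 = 4*4 + 1 = 17.
  i=3: a_3=8, p_3 = 8*38 + 9 = 313, q_3 = 8*17 + 4 = 140.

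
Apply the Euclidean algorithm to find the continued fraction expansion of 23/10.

[2; 3, 3]

Run the Euclidean algorithm on 23 and 10; the successive quotients are the partial quotients a_0, a_1, ... (each step inverts the fractional part left over by the previous one):
  23 = 2*10 + 3, so a_0 = 2.
  10 = 3*3 + 1, so a_1 = 3.
  3 = 3*1 + 0, so a_2 = 3.
The remainder reaches 0 after 3 divisions, so the expansion has 3 partial quotients, read off in order.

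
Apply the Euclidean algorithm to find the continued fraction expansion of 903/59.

[15; 3, 3, 1, 1, 2]

Run the Euclidean algorithm on 903 and 59; the successive quotients are the partial quotients a_0, a_1, ... (each step inverts the fractional part left over by the previous one):
  903 = 15*59 + 18, so a_0 = 15.
  59 = 3*18 + 5, so a_1 = 3.
  18 = 3*5 + 3, so a_2 = 3.
  5 = 1*3 + 2, so a_3 = 1.
  3 = 1*2 + 1, so a_4 = 1.
  2 = 2*1 + 0, so a_5 = 2.
The remainder reaches 0 after 6 divisions, so the expansion has 6 partial quotients, read off in order.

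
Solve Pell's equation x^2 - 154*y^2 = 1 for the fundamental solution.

First expand sqrt(154) as a continued fraction. With x_i = (sqrt(154) + m_i)/d_i and (m_0, d_0) = (0, 1): a_0 = floor(sqrt(154)) = 12, since 12^2 = 144 <= 154 < 169 = 13^2.
Iterate m_{i+1} = d_i*a_i - m_i, d_{i+1} = (154 - m_{i+1}^2)/d_i, a_{i+1} = floor((a_0 + m_{i+1})/d_{i+1}):
  m_1 = 1*12 - 0 = 12, d_1 = (154 - 12^2)/1 = 10/1 = 10, a_1 = floor((12 + 12)/10) = 2.
  m_2 = 10*2 - 12 = 8, d_2 = (154 - 8^2)/10 = 90/10 = 9, a_2 = floor((12 + 8)/9) = 2.
  m_3 = 9*2 - 8 = 10, d_3 = (154 - 10^2)/9 = 54/9 = 6, a_3 = floor((12 + 10)/6) = 3.
  m_4 = 6*3 - 10 = 8, d_4 = (154 - 8^2)/6 = 90/6 = 15, a_4 = floor((12 + 8)/15) = 1.
  m_5 = 15*1 - 8 = 7, d_5 = (154 - 7^2)/15 = 105/15 = 7, a_5 = floor((12 + 7)/7) = 2.
  m_6 = 7*2 - 7 = 7, d_6 = (154 - 7^2)/7 = 105/7 = 15, a_6 = floor((12 + 7)/15) = 1.
  m_7 = 15*1 - 7 = 8, d_7 = (154 - 8^2)/15 = 90/15 = 6, a_7 = floor((12 + 8)/6) = 3.
  m_8 = 6*3 - 8 = 10, d_8 = (154 - 10^2)/6 = 54/6 = 9, a_8 = floor((12 + 10)/9) = 2.
  m_9 = 9*2 - 10 = 8, d_9 = (154 - 8^2)/9 = 90/9 = 10, a_9 = floor((12 + 8)/10) = 2.
  m_10 = 10*2 - 8 = 12, d_10 = (154 - 12^2)/10 = 10/10 = 1, a_10 = floor((12 + 12)/1) = 24.
  m_11 = 1*24 - 12 = 12, d_11 = (154 - 12^2)/1 = 10/1 = 10: (m_11, d_11) = (m_1, d_1) = (12, 10), so from here the quotients repeat a_1, ..., a_10; the period length is 10.
So sqrt(154) = [12; (2, 2, 3, 1, 2, 1, 3, 2, 2, 24)] with period length k = 10.
k is even, so the fundamental solution of x^2 - 154y^2 = 1 is (p_{k-1}, q_{k-1}) = (p_9, q_9); compute convergents through index 9.
Convergents (p_i = a_i*p_{i-1} + p_{i-2}, q_i = a_i*q_{i-1} + q_{i-2} with p_{-2}=0, p_{-1}=1, q_{-2}=1, q_{-1}=0):
  i=0: a_0=12, p_0 = 12*1 + 0 = 12, q_0 = 12*0 + 1 = 1.
  i=1: a_1=2, p_1 = 2*12 + 1 = 25, q_1 = 2*1 + 0 = 2.
  i=2: a_2=2, p_2 = 2*25 + 12 = 62, q_2 = 2*2 + 1 = 5.
  i=3: a_3=3, p_3 = 3*62 + 25 = 211, q_3 = 3*5 + 2 = 17.
  i=4: a_4=1, p_4 = 1*211 + 62 = 273, q_4 = 1*17 + 5 = 22.
  i=5: a_5=2, p_5 = 2*273 + 211 = 757, q_5 = 2*22 + 17 = 61.
  i=6: a_6=1, p_6 = 1*757 + 273 = 1030, q_6 = 1*61 + 22 = 83.
  i=7: a_7=3, p_7 = 3*1030 + 757 = 3847, q_7 = 3*83 + 61 = 310.
  i=8: a_8=2, p_8 = 2*3847 + 1030 = 8724, q_8 = 2*310 + 83 = 703.
  i=9: a_9=2, p_9 = 2*8724 + 3847 = 21295, q_9 = 2*703 + 310 = 1716.
Check: 21295^2 - 154*1716^2 = 453477025 - 453477024 = 1, so (x, y) = (21295, 1716) solves the equation, and by the theorem it is the least positive solution.

(x, y) = (21295, 1716)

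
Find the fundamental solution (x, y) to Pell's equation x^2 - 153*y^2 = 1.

(x, y) = (2177, 176)

First expand sqrt(153) as a continued fraction. With x_i = (sqrt(153) + m_i)/d_i and (m_0, d_0) = (0, 1): a_0 = floor(sqrt(153)) = 12, since 12^2 = 144 <= 153 < 169 = 13^2.
Iterate m_{i+1} = d_i*a_i - m_i, d_{i+1} = (153 - m_{i+1}^2)/d_i, a_{i+1} = floor((a_0 + m_{i+1})/d_{i+1}):
  m_1 = 1*12 - 0 = 12, d_1 = (153 - 12^2)/1 = 9/1 = 9, a_1 = floor((12 + 12)/9) = 2.
  m_2 = 9*2 - 12 = 6, d_2 = (153 - 6^2)/9 = 117/9 = 13, a_2 = floor((12 + 6)/13) = 1.
  m_3 = 13*1 - 6 = 7, d_3 = (153 - 7^2)/13 = 104/13 = 8, a_3 = floor((12 + 7)/8) = 2.
  m_4 = 8*2 - 7 = 9, d_4 = (153 - 9^2)/8 = 72/8 = 9, a_4 = floor((12 + 9)/9) = 2.
  m_5 = 9*2 - 9 = 9, d_5 = (153 - 9^2)/9 = 72/9 = 8, a_5 = floor((12 + 9)/8) = 2.
  m_6 = 8*2 - 9 = 7, d_6 = (153 - 7^2)/8 = 104/8 = 13, a_6 = floor((12 + 7)/13) = 1.
  m_7 = 13*1 - 7 = 6, d_7 = (153 - 6^2)/13 = 117/13 = 9, a_7 = floor((12 + 6)/9) = 2.
  m_8 = 9*2 - 6 = 12, d_8 = (153 - 12^2)/9 = 9/9 = 1, a_8 = floor((12 + 12)/1) = 24.
  m_9 = 1*24 - 12 = 12, d_9 = (153 - 12^2)/1 = 9/1 = 9: (m_9, d_9) = (m_1, d_1) = (12, 9), so from here the quotients repeat a_1, ..., a_8; the period length is 8.
So sqrt(153) = [12; (2, 1, 2, 2, 2, 1, 2, 24)] with period length k = 8.
k is even, so the fundamental solution of x^2 - 153y^2 = 1 is (p_{k-1}, q_{k-1}) = (p_7, q_7); compute convergents through index 7.
Convergents (p_i = a_i*p_{i-1} + p_{i-2}, q_i = a_i*q_{i-1} + q_{i-2} with p_{-2}=0, p_{-1}=1, q_{-2}=1, q_{-1}=0):
  i=0: a_0=12, p_0 = 12*1 + 0 = 12, q_0 = 12*0 + 1 = 1.
  i=1: a_1=2, p_1 = 2*12 + 1 = 25, q_1 = 2*1 + 0 = 2.
  i=2: a_2=1, p_2 = 1*25 + 12 = 37, q_2 = 1*2 + 1 = 3.
  i=3: a_3=2, p_3 = 2*37 + 25 = 99, q_3 = 2*3 + 2 = 8.
  i=4: a_4=2, p_4 = 2*99 + 37 = 235, q_4 = 2*8 + 3 = 19.
  i=5: a_5=2, p_5 = 2*235 + 99 = 569, q_5 = 2*19 + 8 = 46.
  i=6: a_6=1, p_6 = 1*569 + 235 = 804, q_6 = 1*46 + 19 = 65.
  i=7: a_7=2, p_7 = 2*804 + 569 = 2177, q_7 = 2*65 + 46 = 176.
Check: 2177^2 - 153*176^2 = 4739329 - 4739328 = 1, so (x, y) = (2177, 176) solves the equation, and by the theorem it is the least positive solution.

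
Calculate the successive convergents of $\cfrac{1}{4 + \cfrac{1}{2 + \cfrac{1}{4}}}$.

0/1, 1/4, 2/9, 9/40

Using the convergent recurrence p_i = a_i*p_{i-1} + p_{i-2}, q_i = a_i*q_{i-1} + q_{i-2} with p_{-2}=0, p_{-1}=1, q_{-2}=1, q_{-1}=0:
  i=0: a_0=0, p_0 = 0*1 + 0 = 0, q_0 = 0*0 + 1 = 1.
  i=1: a_1=4, p_1 = 4*0 + 1 = 1, q_1 = 4*1 + 0 = 4.
  i=2: a_2=2, p_2 = 2*1 + 0 = 2, q_2 = 2*4 + 1 = 9.
  i=3: a_3=4, p_3 = 4*2 + 1 = 9, q_3 = 4*9 + 4 = 40.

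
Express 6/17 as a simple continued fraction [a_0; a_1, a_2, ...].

[0; 2, 1, 5]

Run the Euclidean algorithm on 6 and 17; the successive quotients are the partial quotients a_0, a_1, ... (each step inverts the fractional part left over by the previous one):
  6 = 0*17 + 6, so a_0 = 0.
  17 = 2*6 + 5, so a_1 = 2.
  6 = 1*5 + 1, so a_2 = 1.
  5 = 5*1 + 0, so a_3 = 5.
The remainder reaches 0 after 4 divisions, so the expansion has 4 partial quotients, read off in order.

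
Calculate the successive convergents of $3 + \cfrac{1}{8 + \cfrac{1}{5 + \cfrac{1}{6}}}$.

Using the convergent recurrence p_i = a_i*p_{i-1} + p_{i-2}, q_i = a_i*q_{i-1} + q_{i-2} with p_{-2}=0, p_{-1}=1, q_{-2}=1, q_{-1}=0:
  i=0: a_0=3, p_0 = 3*1 + 0 = 3, q_0 = 3*0 + 1 = 1.
  i=1: a_1=8, p_1 = 8*3 + 1 = 25, q_1 = 8*1 + 0 = 8.
  i=2: a_2=5, p_2 = 5*25 + 3 = 128, q_2 = 5*8 + 1 = 41.
  i=3: a_3=6, p_3 = 6*128 + 25 = 793, q_3 = 6*41 + 8 = 254.

3/1, 25/8, 128/41, 793/254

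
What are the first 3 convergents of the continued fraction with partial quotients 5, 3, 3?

Using the convergent recurrence p_i = a_i*p_{i-1} + p_{i-2}, q_i = a_i*q_{i-1} + q_{i-2} with p_{-2}=0, p_{-1}=1, q_{-2}=1, q_{-1}=0:
  i=0: a_0=5, p_0 = 5*1 + 0 = 5, q_0 = 5*0 + 1 = 1.
  i=1: a_1=3, p_1 = 3*5 + 1 = 16, q_1 = 3*1 + 0 = 3.
  i=2: a_2=3, p_2 = 3*16 + 5 = 53, q_2 = 3*3 + 1 = 10.

5/1, 16/3, 53/10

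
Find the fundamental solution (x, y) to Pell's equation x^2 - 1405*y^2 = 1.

(x, y) = (2249, 60)

First expand sqrt(1405) as a continued fraction. With x_i = (sqrt(1405) + m_i)/d_i and (m_0, d_0) = (0, 1): a_0 = floor(sqrt(1405)) = 37, since 37^2 = 1369 <= 1405 < 1444 = 38^2.
Iterate m_{i+1} = d_i*a_i - m_i, d_{i+1} = (1405 - m_{i+1}^2)/d_i, a_{i+1} = floor((a_0 + m_{i+1})/d_{i+1}):
  m_1 = 1*37 - 0 = 37, d_1 = (1405 - 37^2)/1 = 36/1 = 36, a_1 = floor((37 + 37)/36) = 2.
  m_2 = 36*2 - 37 = 35, d_2 = (1405 - 35^2)/36 = 180/36 = 5, a_2 = floor((37 + 35)/5) = 14.
  m_3 = 5*14 - 35 = 35, d_3 = (1405 - 35^2)/5 = 180/5 = 36, a_3 = floor((37 + 35)/36) = 2.
  m_4 = 36*2 - 35 = 37, d_4 = (1405 - 37^2)/36 = 36/36 = 1, a_4 = floor((37 + 37)/1) = 74.
  m_5 = 1*74 - 37 = 37, d_5 = (1405 - 37^2)/1 = 36/1 = 36: (m_5, d_5) = (m_1, d_1) = (37, 36), so from here the quotients repeat a_1, ..., a_4; the period length is 4.
So sqrt(1405) = [37; (2, 14, 2, 74)] with period length k = 4.
k is even, so the fundamental solution of x^2 - 1405y^2 = 1 is (p_{k-1}, q_{k-1}) = (p_3, q_3); compute convergents through index 3.
Convergents (p_i = a_i*p_{i-1} + p_{i-2}, q_i = a_i*q_{i-1} + q_{i-2} with p_{-2}=0, p_{-1}=1, q_{-2}=1, q_{-1}=0):
  i=0: a_0=37, p_0 = 37*1 + 0 = 37, q_0 = 37*0 + 1 = 1.
  i=1: a_1=2, p_1 = 2*37 + 1 = 75, q_1 = 2*1 + 0 = 2.
  i=2: a_2=14, p_2 = 14*75 + 37 = 1087, q_2 = 14*2 + 1 = 29.
  i=3: a_3=2, p_3 = 2*1087 + 75 = 2249, q_3 = 2*29 + 2 = 60.
Check: 2249^2 - 1405*60^2 = 5058001 - 5058000 = 1, so (x, y) = (2249, 60) solves the equation, and by the theorem it is the least positive solution.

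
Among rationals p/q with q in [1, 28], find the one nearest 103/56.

Expand x = 103/56 as a continued fraction with the Euclidean algorithm:
  103 = 1*56 + 47, so a_0 = 1.
  56 = 1*47 + 9, so a_1 = 1.
  47 = 5*9 + 2, so a_2 = 5.
  9 = 4*2 + 1, so a_3 = 4.
  2 = 2*1 + 0, so a_4 = 2.
so x = [1; 1, 5, 4, 2].
Convergents (p_i = a_i*p_{i-1} + p_{i-2}, q_i = a_i*q_{i-1} + q_{i-2} with p_{-2}=0, p_{-1}=1, q_{-2}=1, q_{-1}=0), until the denominator exceeds 28:
  i=0: a_0=1, p_0 = 1*1 + 0 = 1, q_0 = 1*0 + 1 = 1.
  i=1: a_1=1, p_1 = 1*1 + 1 = 2, q_1 = 1*1 + 0 = 1.
  i=2: a_2=5, p_2 = 5*2 + 1 = 11, q_2 = 5*1 + 1 = 6.
  i=3: a_3=4, p_3 = 4*11 + 2 = 46, q_3 = 4*6 + 1 = 25.
  i=4: a_4=2, p_4 = 2*46 + 11 = 103, q_4 = 2*25 + 6 = 56.
q_4 = 56 > 28, so the last convergent with denominator <= 28 is p_3/q_3 = 46/25.
The closest fraction with denominator <= 28 is either p_3/q_3 or the intermediate fraction (k*p_3 + p_2)/(k*q_3 + q_2) with the largest k >= 1 whose denominator stays <= 28; these approach x as k grows, and every other convergent or intermediate fraction in range is farther away.
Largest k: floor((28 - q_2)/q_3) = floor((28 - 6)/25) = 0.
Since k = 0, no intermediate fraction beyond p_3/q_3 has denominator <= 28, so the convergent 46/25 is the closest (its error is |103*25 - 46*56|/(56*25) = 1/1400).

46/25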